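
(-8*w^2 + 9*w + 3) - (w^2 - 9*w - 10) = -9*w^2 + 18*w + 13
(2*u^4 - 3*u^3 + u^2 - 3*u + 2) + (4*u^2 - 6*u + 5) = 2*u^4 - 3*u^3 + 5*u^2 - 9*u + 7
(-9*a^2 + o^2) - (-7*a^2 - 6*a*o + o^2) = -2*a^2 + 6*a*o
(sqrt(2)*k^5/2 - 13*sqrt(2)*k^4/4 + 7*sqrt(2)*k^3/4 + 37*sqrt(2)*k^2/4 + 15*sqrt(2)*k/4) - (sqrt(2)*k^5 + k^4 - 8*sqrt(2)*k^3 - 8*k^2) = -sqrt(2)*k^5/2 - 13*sqrt(2)*k^4/4 - k^4 + 39*sqrt(2)*k^3/4 + 8*k^2 + 37*sqrt(2)*k^2/4 + 15*sqrt(2)*k/4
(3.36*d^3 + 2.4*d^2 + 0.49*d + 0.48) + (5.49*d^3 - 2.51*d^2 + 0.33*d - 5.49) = 8.85*d^3 - 0.11*d^2 + 0.82*d - 5.01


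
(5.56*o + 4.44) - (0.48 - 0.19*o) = 5.75*o + 3.96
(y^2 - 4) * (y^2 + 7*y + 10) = y^4 + 7*y^3 + 6*y^2 - 28*y - 40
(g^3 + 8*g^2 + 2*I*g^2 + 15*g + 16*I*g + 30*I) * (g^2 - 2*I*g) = g^5 + 8*g^4 + 19*g^3 + 32*g^2 + 60*g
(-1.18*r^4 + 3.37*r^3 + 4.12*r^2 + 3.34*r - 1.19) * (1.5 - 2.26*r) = 2.6668*r^5 - 9.3862*r^4 - 4.2562*r^3 - 1.3684*r^2 + 7.6994*r - 1.785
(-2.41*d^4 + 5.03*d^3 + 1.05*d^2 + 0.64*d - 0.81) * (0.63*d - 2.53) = -1.5183*d^5 + 9.2662*d^4 - 12.0644*d^3 - 2.2533*d^2 - 2.1295*d + 2.0493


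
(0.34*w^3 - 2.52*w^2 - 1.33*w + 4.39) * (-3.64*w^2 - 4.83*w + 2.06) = -1.2376*w^5 + 7.5306*w^4 + 17.7132*w^3 - 14.7469*w^2 - 23.9435*w + 9.0434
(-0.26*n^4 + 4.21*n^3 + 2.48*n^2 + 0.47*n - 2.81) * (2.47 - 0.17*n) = 0.0442*n^5 - 1.3579*n^4 + 9.9771*n^3 + 6.0457*n^2 + 1.6386*n - 6.9407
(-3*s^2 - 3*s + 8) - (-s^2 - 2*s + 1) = -2*s^2 - s + 7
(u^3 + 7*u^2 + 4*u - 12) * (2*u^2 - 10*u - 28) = 2*u^5 + 4*u^4 - 90*u^3 - 260*u^2 + 8*u + 336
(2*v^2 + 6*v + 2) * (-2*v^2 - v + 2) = -4*v^4 - 14*v^3 - 6*v^2 + 10*v + 4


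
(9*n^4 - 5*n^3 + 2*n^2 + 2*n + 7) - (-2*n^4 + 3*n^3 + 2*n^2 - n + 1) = 11*n^4 - 8*n^3 + 3*n + 6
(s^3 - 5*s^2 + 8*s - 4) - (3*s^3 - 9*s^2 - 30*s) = -2*s^3 + 4*s^2 + 38*s - 4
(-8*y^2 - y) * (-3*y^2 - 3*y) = 24*y^4 + 27*y^3 + 3*y^2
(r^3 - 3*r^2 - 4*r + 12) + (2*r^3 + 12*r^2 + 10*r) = 3*r^3 + 9*r^2 + 6*r + 12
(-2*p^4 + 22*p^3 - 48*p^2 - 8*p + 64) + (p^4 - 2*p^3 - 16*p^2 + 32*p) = -p^4 + 20*p^3 - 64*p^2 + 24*p + 64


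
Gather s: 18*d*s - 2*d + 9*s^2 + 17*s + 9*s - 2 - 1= -2*d + 9*s^2 + s*(18*d + 26) - 3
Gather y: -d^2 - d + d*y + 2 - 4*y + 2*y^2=-d^2 - d + 2*y^2 + y*(d - 4) + 2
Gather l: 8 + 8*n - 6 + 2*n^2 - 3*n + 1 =2*n^2 + 5*n + 3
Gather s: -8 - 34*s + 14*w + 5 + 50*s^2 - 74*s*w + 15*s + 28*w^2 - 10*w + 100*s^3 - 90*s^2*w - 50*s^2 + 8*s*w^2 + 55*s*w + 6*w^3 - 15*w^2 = 100*s^3 - 90*s^2*w + s*(8*w^2 - 19*w - 19) + 6*w^3 + 13*w^2 + 4*w - 3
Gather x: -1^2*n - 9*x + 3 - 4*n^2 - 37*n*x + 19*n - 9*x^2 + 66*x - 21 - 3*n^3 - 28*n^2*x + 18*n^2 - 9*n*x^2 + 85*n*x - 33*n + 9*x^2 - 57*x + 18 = -3*n^3 + 14*n^2 - 9*n*x^2 - 15*n + x*(-28*n^2 + 48*n)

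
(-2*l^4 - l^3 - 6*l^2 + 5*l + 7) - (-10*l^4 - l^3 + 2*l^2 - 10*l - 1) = 8*l^4 - 8*l^2 + 15*l + 8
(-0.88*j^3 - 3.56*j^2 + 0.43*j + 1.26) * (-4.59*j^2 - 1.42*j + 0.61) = 4.0392*j^5 + 17.59*j^4 + 2.5447*j^3 - 8.5656*j^2 - 1.5269*j + 0.7686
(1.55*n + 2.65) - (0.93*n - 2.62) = 0.62*n + 5.27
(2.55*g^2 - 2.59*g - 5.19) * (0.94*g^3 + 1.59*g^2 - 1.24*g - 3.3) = 2.397*g^5 + 1.6199*g^4 - 12.1587*g^3 - 13.4555*g^2 + 14.9826*g + 17.127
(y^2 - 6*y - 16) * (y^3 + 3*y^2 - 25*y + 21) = y^5 - 3*y^4 - 59*y^3 + 123*y^2 + 274*y - 336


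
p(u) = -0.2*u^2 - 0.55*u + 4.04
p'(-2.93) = 0.62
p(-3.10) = 3.82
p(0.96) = 3.33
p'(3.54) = -1.97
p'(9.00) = -4.15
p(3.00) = 0.59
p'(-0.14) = -0.49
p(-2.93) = 3.93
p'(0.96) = -0.93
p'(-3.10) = 0.69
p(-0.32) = 4.20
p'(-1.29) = -0.03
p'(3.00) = -1.75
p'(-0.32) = -0.42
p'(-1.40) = 0.01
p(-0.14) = 4.11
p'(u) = -0.4*u - 0.55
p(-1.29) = 4.42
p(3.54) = -0.41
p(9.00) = -17.11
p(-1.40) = 4.42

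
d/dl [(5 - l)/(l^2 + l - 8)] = (-l^2 - l + (l - 5)*(2*l + 1) + 8)/(l^2 + l - 8)^2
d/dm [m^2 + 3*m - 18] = 2*m + 3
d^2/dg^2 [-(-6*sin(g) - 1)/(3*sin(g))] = (cos(g)^2 + 1)/(3*sin(g)^3)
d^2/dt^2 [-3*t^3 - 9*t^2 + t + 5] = -18*t - 18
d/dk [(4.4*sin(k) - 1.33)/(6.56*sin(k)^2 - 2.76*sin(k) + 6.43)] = (-28.864*sin(k)^2 + 17.4496*sin(k) + 24.6212)*cos(k)/(43.0336*sin(k)^4 - 36.2112*sin(k)^3 + 91.9792*sin(k)^2 - 35.4936*sin(k) + 41.3449)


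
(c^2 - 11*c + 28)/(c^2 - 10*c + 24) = (c - 7)/(c - 6)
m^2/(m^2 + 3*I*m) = m/(m + 3*I)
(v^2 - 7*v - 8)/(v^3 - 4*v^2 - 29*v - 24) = 1/(v + 3)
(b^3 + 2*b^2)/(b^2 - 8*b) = b*(b + 2)/(b - 8)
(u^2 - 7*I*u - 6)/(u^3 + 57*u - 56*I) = (u - 6*I)/(u^2 + I*u + 56)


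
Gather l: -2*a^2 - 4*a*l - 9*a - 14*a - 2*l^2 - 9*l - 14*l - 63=-2*a^2 - 23*a - 2*l^2 + l*(-4*a - 23) - 63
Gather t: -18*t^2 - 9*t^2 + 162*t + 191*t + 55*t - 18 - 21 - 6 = -27*t^2 + 408*t - 45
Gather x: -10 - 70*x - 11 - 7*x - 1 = -77*x - 22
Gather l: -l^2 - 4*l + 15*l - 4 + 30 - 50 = -l^2 + 11*l - 24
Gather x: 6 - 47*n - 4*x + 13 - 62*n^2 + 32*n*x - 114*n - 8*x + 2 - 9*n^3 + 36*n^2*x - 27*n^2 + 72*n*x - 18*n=-9*n^3 - 89*n^2 - 179*n + x*(36*n^2 + 104*n - 12) + 21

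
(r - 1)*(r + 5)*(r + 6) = r^3 + 10*r^2 + 19*r - 30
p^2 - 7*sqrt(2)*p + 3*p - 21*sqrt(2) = (p + 3)*(p - 7*sqrt(2))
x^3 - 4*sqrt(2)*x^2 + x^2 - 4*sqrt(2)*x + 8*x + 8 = (x + 1)*(x - 2*sqrt(2))^2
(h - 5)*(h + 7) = h^2 + 2*h - 35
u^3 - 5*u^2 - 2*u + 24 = (u - 4)*(u - 3)*(u + 2)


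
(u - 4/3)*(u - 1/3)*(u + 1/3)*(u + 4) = u^4 + 8*u^3/3 - 49*u^2/9 - 8*u/27 + 16/27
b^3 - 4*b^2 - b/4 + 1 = (b - 4)*(b - 1/2)*(b + 1/2)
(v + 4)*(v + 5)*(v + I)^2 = v^4 + 9*v^3 + 2*I*v^3 + 19*v^2 + 18*I*v^2 - 9*v + 40*I*v - 20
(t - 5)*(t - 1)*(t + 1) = t^3 - 5*t^2 - t + 5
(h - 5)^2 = h^2 - 10*h + 25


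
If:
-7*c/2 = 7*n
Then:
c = -2*n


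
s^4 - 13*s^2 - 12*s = s*(s - 4)*(s + 1)*(s + 3)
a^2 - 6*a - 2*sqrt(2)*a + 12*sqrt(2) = (a - 6)*(a - 2*sqrt(2))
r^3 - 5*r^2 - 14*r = r*(r - 7)*(r + 2)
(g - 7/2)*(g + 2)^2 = g^3 + g^2/2 - 10*g - 14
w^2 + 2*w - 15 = (w - 3)*(w + 5)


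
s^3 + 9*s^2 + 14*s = s*(s + 2)*(s + 7)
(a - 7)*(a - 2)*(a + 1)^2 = a^4 - 7*a^3 - 3*a^2 + 19*a + 14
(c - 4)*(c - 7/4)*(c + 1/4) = c^3 - 11*c^2/2 + 89*c/16 + 7/4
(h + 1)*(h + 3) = h^2 + 4*h + 3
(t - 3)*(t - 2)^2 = t^3 - 7*t^2 + 16*t - 12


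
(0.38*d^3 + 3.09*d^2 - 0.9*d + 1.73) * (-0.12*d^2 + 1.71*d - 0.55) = -0.0456*d^5 + 0.279*d^4 + 5.1829*d^3 - 3.4461*d^2 + 3.4533*d - 0.9515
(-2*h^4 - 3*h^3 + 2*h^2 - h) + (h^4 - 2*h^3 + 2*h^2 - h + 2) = -h^4 - 5*h^3 + 4*h^2 - 2*h + 2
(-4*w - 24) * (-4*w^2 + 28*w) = 16*w^3 - 16*w^2 - 672*w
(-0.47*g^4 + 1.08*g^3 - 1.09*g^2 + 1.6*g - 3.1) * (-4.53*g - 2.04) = 2.1291*g^5 - 3.9336*g^4 + 2.7345*g^3 - 5.0244*g^2 + 10.779*g + 6.324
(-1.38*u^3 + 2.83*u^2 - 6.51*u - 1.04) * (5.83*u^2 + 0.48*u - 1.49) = -8.0454*u^5 + 15.8365*u^4 - 34.5387*u^3 - 13.4047*u^2 + 9.2007*u + 1.5496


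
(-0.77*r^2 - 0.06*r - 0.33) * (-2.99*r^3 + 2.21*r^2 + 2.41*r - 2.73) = 2.3023*r^5 - 1.5223*r^4 - 1.0016*r^3 + 1.2282*r^2 - 0.6315*r + 0.9009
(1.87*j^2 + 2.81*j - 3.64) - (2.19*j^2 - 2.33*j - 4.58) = -0.32*j^2 + 5.14*j + 0.94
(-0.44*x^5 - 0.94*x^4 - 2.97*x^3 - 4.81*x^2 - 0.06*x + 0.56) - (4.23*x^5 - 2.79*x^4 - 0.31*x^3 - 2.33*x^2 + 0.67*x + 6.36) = -4.67*x^5 + 1.85*x^4 - 2.66*x^3 - 2.48*x^2 - 0.73*x - 5.8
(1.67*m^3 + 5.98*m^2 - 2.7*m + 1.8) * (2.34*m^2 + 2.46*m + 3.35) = 3.9078*m^5 + 18.1014*m^4 + 13.9873*m^3 + 17.603*m^2 - 4.617*m + 6.03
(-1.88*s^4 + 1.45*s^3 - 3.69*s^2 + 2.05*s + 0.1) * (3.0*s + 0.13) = -5.64*s^5 + 4.1056*s^4 - 10.8815*s^3 + 5.6703*s^2 + 0.5665*s + 0.013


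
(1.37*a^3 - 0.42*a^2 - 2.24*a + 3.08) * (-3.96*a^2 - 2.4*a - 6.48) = -5.4252*a^5 - 1.6248*a^4 + 1.0008*a^3 - 4.0992*a^2 + 7.1232*a - 19.9584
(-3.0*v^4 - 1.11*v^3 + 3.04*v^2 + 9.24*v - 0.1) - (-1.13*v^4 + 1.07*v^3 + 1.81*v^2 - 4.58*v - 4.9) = -1.87*v^4 - 2.18*v^3 + 1.23*v^2 + 13.82*v + 4.8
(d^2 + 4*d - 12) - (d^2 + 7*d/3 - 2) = 5*d/3 - 10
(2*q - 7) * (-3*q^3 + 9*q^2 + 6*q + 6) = -6*q^4 + 39*q^3 - 51*q^2 - 30*q - 42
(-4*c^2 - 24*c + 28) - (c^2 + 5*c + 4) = -5*c^2 - 29*c + 24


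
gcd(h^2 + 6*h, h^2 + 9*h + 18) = h + 6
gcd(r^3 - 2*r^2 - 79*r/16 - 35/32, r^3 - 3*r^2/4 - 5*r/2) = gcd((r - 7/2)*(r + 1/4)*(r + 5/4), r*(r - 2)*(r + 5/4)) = r + 5/4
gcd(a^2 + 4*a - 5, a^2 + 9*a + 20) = a + 5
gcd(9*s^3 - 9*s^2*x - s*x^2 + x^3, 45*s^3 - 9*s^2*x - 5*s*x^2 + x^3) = -9*s^2 + x^2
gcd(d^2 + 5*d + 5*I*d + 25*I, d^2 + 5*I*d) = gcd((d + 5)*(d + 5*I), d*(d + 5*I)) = d + 5*I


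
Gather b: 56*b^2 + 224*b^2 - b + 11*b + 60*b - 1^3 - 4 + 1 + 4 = 280*b^2 + 70*b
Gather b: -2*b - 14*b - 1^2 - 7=-16*b - 8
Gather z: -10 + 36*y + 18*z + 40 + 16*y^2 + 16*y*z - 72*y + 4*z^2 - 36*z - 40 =16*y^2 - 36*y + 4*z^2 + z*(16*y - 18) - 10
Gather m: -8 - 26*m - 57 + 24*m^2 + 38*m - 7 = 24*m^2 + 12*m - 72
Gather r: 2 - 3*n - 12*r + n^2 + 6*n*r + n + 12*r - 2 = n^2 + 6*n*r - 2*n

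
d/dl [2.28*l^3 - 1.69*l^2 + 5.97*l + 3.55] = 6.84*l^2 - 3.38*l + 5.97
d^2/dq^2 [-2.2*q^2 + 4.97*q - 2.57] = -4.40000000000000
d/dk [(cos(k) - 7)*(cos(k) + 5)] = 2*(1 - cos(k))*sin(k)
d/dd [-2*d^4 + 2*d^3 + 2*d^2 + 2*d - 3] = -8*d^3 + 6*d^2 + 4*d + 2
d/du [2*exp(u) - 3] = 2*exp(u)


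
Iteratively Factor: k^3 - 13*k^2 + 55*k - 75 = (k - 5)*(k^2 - 8*k + 15) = (k - 5)*(k - 3)*(k - 5)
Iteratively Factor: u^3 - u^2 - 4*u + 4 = (u - 1)*(u^2 - 4) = (u - 2)*(u - 1)*(u + 2)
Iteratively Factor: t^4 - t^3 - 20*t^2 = (t)*(t^3 - t^2 - 20*t) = t*(t - 5)*(t^2 + 4*t) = t^2*(t - 5)*(t + 4)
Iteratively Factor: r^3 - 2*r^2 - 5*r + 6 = (r - 3)*(r^2 + r - 2) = (r - 3)*(r + 2)*(r - 1)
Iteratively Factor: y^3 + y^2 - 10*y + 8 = (y - 1)*(y^2 + 2*y - 8) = (y - 1)*(y + 4)*(y - 2)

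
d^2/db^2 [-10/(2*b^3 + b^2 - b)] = 20*(b*(6*b + 1)*(2*b^2 + b - 1) - (6*b^2 + 2*b - 1)^2)/(b^3*(2*b^2 + b - 1)^3)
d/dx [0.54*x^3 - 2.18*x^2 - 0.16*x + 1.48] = 1.62*x^2 - 4.36*x - 0.16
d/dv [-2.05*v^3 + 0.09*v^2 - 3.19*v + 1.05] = -6.15*v^2 + 0.18*v - 3.19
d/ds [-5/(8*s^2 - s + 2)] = 5*(16*s - 1)/(8*s^2 - s + 2)^2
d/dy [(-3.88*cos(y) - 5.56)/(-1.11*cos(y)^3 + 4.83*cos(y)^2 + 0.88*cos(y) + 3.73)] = (8.6136*cos(y)^3 - 0.225600000000004*cos(y)^2 - 53.7096*cos(y) + 9.5796)*sin(y)/(1.2321*cos(y)^6 - 10.7226*cos(y)^5 + 21.3753*cos(y)^4 + 0.220199999999998*cos(y)^3 + 36.8062*cos(y)^2 + 6.5648*cos(y) + 13.9129)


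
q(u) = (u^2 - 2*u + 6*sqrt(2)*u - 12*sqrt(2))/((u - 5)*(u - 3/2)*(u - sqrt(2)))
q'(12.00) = -0.05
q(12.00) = 0.26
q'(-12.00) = 0.00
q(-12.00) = -0.02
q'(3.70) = -1.73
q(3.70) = -3.17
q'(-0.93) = 0.52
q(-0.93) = 0.66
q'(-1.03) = 0.47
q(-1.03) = 0.61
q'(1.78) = -71.51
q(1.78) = 6.85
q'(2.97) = -0.69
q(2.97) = -2.39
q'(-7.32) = 0.01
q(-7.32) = 0.01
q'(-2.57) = 0.13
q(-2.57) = 0.22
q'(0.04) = 2.05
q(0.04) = 1.68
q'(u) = (2*u - 2 + 6*sqrt(2))/((u - 5)*(u - 3/2)*(u - sqrt(2))) - (u^2 - 2*u + 6*sqrt(2)*u - 12*sqrt(2))/((u - 5)*(u - 3/2)*(u - sqrt(2))^2) - (u^2 - 2*u + 6*sqrt(2)*u - 12*sqrt(2))/((u - 5)*(u - 3/2)^2*(u - sqrt(2))) - (u^2 - 2*u + 6*sqrt(2)*u - 12*sqrt(2))/((u - 5)^2*(u - 3/2)*(u - sqrt(2))) = 2*(-2*u^4 - 24*sqrt(2)*u^3 + 8*u^3 + 13*u^2 + 159*sqrt(2)*u^2 - 342*sqrt(2)*u - 96*u + 132 + 210*sqrt(2))/(4*u^6 - 52*u^5 - 8*sqrt(2)*u^5 + 104*sqrt(2)*u^4 + 237*u^4 - 458*sqrt(2)*u^3 - 494*u^3 + 683*u^2 + 780*sqrt(2)*u^2 - 780*u - 450*sqrt(2)*u + 450)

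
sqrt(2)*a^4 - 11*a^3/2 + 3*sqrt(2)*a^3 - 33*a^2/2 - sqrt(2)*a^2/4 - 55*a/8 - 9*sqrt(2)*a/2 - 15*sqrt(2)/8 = (a + 1/2)*(a + 5/2)*(a - 3*sqrt(2))*(sqrt(2)*a + 1/2)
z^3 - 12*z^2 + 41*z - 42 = (z - 7)*(z - 3)*(z - 2)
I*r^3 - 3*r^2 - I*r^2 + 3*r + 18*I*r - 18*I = (r - 3*I)*(r + 6*I)*(I*r - I)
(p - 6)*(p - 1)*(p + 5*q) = p^3 + 5*p^2*q - 7*p^2 - 35*p*q + 6*p + 30*q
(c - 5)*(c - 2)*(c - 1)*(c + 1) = c^4 - 7*c^3 + 9*c^2 + 7*c - 10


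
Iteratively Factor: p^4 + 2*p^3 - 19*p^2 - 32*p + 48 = (p - 4)*(p^3 + 6*p^2 + 5*p - 12) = (p - 4)*(p + 3)*(p^2 + 3*p - 4) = (p - 4)*(p + 3)*(p + 4)*(p - 1)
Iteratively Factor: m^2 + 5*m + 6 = (m + 3)*(m + 2)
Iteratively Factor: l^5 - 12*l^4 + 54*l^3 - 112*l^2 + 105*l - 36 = (l - 1)*(l^4 - 11*l^3 + 43*l^2 - 69*l + 36) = (l - 3)*(l - 1)*(l^3 - 8*l^2 + 19*l - 12) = (l - 3)*(l - 1)^2*(l^2 - 7*l + 12) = (l - 4)*(l - 3)*(l - 1)^2*(l - 3)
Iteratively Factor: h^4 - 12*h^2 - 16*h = (h + 2)*(h^3 - 2*h^2 - 8*h) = (h + 2)^2*(h^2 - 4*h) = (h - 4)*(h + 2)^2*(h)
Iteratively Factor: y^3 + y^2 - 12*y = (y + 4)*(y^2 - 3*y) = (y - 3)*(y + 4)*(y)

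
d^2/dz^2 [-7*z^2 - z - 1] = -14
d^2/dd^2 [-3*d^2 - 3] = -6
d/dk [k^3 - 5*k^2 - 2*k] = 3*k^2 - 10*k - 2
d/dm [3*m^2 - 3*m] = 6*m - 3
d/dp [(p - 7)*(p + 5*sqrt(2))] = 2*p - 7 + 5*sqrt(2)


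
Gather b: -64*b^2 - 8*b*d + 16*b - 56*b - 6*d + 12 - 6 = -64*b^2 + b*(-8*d - 40) - 6*d + 6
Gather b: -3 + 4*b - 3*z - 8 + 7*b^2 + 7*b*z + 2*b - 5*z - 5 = 7*b^2 + b*(7*z + 6) - 8*z - 16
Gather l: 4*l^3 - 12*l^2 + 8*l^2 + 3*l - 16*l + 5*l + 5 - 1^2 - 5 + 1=4*l^3 - 4*l^2 - 8*l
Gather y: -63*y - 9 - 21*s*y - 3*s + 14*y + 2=-3*s + y*(-21*s - 49) - 7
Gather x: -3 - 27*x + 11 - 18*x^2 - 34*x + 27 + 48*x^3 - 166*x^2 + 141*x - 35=48*x^3 - 184*x^2 + 80*x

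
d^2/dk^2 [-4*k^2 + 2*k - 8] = -8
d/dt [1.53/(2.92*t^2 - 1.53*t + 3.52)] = (2.3409 - 8.9352*t)/(2.92*t^2 - 1.53*t + 3.52)^2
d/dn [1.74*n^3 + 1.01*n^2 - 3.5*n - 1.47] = 5.22*n^2 + 2.02*n - 3.5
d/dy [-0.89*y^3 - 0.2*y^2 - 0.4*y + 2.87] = -2.67*y^2 - 0.4*y - 0.4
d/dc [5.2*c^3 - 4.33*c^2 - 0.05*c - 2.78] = 15.6*c^2 - 8.66*c - 0.05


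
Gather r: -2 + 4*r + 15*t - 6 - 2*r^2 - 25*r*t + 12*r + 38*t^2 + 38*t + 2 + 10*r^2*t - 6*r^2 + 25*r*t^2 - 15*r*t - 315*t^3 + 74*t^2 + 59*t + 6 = r^2*(10*t - 8) + r*(25*t^2 - 40*t + 16) - 315*t^3 + 112*t^2 + 112*t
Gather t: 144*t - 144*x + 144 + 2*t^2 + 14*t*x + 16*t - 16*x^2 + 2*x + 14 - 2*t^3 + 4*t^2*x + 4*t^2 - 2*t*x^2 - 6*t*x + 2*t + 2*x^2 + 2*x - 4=-2*t^3 + t^2*(4*x + 6) + t*(-2*x^2 + 8*x + 162) - 14*x^2 - 140*x + 154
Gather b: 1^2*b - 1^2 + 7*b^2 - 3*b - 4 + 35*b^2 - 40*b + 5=42*b^2 - 42*b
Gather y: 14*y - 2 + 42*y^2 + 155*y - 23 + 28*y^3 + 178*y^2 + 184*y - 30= 28*y^3 + 220*y^2 + 353*y - 55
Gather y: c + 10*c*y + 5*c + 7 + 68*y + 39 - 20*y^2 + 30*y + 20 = 6*c - 20*y^2 + y*(10*c + 98) + 66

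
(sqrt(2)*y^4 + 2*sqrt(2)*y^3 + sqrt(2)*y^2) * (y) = sqrt(2)*y^5 + 2*sqrt(2)*y^4 + sqrt(2)*y^3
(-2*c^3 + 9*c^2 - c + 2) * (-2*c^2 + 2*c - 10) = 4*c^5 - 22*c^4 + 40*c^3 - 96*c^2 + 14*c - 20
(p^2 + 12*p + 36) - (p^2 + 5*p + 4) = 7*p + 32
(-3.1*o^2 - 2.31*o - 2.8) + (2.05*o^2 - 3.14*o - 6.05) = -1.05*o^2 - 5.45*o - 8.85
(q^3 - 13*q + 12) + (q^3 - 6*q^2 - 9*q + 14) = 2*q^3 - 6*q^2 - 22*q + 26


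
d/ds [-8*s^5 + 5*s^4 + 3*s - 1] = -40*s^4 + 20*s^3 + 3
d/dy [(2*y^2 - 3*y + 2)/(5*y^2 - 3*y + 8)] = 3*(3*y^2 + 4*y - 6)/(25*y^4 - 30*y^3 + 89*y^2 - 48*y + 64)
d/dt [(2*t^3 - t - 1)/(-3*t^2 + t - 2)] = ((1 - 6*t^2)*(3*t^2 - t + 2) - (6*t - 1)*(-2*t^3 + t + 1))/(3*t^2 - t + 2)^2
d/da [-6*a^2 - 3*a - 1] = -12*a - 3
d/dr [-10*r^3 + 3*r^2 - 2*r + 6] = -30*r^2 + 6*r - 2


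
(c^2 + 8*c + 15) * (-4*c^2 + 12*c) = -4*c^4 - 20*c^3 + 36*c^2 + 180*c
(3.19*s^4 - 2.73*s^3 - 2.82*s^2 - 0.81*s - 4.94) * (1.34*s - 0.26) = 4.2746*s^5 - 4.4876*s^4 - 3.069*s^3 - 0.3522*s^2 - 6.409*s + 1.2844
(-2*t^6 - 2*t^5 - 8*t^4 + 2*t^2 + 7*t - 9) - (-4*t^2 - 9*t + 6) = -2*t^6 - 2*t^5 - 8*t^4 + 6*t^2 + 16*t - 15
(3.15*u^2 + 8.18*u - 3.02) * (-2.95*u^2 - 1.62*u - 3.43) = -9.2925*u^4 - 29.234*u^3 - 15.1471*u^2 - 23.165*u + 10.3586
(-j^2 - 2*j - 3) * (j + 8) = -j^3 - 10*j^2 - 19*j - 24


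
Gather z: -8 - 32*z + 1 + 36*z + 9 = 4*z + 2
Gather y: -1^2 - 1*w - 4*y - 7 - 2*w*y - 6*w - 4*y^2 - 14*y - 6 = -7*w - 4*y^2 + y*(-2*w - 18) - 14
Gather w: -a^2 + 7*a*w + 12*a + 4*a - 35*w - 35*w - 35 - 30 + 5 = -a^2 + 16*a + w*(7*a - 70) - 60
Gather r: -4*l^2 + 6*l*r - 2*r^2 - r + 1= -4*l^2 - 2*r^2 + r*(6*l - 1) + 1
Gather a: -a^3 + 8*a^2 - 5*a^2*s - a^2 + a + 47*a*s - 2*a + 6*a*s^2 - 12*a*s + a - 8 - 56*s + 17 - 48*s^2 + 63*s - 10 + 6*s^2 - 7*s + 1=-a^3 + a^2*(7 - 5*s) + a*(6*s^2 + 35*s) - 42*s^2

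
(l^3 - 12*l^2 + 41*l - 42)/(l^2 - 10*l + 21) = l - 2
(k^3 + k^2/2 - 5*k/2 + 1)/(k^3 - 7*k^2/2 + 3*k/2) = (k^2 + k - 2)/(k*(k - 3))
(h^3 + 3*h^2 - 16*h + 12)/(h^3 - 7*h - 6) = (-h^3 - 3*h^2 + 16*h - 12)/(-h^3 + 7*h + 6)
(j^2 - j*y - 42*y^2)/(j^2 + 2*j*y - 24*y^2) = (-j + 7*y)/(-j + 4*y)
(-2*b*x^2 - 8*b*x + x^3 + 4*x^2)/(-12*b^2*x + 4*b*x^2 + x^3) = (x + 4)/(6*b + x)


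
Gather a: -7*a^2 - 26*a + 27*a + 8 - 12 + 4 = -7*a^2 + a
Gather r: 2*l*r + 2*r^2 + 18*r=2*r^2 + r*(2*l + 18)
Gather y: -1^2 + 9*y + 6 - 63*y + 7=12 - 54*y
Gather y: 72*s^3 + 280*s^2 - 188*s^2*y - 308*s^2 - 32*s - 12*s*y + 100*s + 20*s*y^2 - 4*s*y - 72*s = 72*s^3 - 28*s^2 + 20*s*y^2 - 4*s + y*(-188*s^2 - 16*s)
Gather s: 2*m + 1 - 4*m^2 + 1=-4*m^2 + 2*m + 2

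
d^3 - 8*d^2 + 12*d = d*(d - 6)*(d - 2)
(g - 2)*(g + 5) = g^2 + 3*g - 10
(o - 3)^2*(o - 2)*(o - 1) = o^4 - 9*o^3 + 29*o^2 - 39*o + 18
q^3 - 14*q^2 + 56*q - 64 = (q - 8)*(q - 4)*(q - 2)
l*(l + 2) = l^2 + 2*l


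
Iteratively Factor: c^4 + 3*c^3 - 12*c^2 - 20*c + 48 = (c - 2)*(c^3 + 5*c^2 - 2*c - 24) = (c - 2)*(c + 4)*(c^2 + c - 6) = (c - 2)*(c + 3)*(c + 4)*(c - 2)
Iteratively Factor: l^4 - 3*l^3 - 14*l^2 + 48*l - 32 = (l - 1)*(l^3 - 2*l^2 - 16*l + 32) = (l - 1)*(l + 4)*(l^2 - 6*l + 8) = (l - 4)*(l - 1)*(l + 4)*(l - 2)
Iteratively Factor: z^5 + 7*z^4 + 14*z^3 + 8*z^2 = (z)*(z^4 + 7*z^3 + 14*z^2 + 8*z) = z*(z + 4)*(z^3 + 3*z^2 + 2*z) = z*(z + 2)*(z + 4)*(z^2 + z) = z*(z + 1)*(z + 2)*(z + 4)*(z)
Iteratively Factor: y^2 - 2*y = (y - 2)*(y)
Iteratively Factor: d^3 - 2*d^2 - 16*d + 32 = (d - 4)*(d^2 + 2*d - 8) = (d - 4)*(d - 2)*(d + 4)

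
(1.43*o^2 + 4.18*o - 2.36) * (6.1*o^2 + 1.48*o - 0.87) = 8.723*o^4 + 27.6144*o^3 - 9.4537*o^2 - 7.1294*o + 2.0532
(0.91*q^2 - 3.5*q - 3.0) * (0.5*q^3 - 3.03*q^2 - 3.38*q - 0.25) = 0.455*q^5 - 4.5073*q^4 + 6.0292*q^3 + 20.6925*q^2 + 11.015*q + 0.75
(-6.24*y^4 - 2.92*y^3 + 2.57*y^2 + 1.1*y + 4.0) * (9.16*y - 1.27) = -57.1584*y^5 - 18.8224*y^4 + 27.2496*y^3 + 6.8121*y^2 + 35.243*y - 5.08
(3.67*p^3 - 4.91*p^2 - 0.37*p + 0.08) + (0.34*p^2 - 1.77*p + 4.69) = 3.67*p^3 - 4.57*p^2 - 2.14*p + 4.77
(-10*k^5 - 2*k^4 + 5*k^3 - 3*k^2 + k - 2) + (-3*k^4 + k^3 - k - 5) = -10*k^5 - 5*k^4 + 6*k^3 - 3*k^2 - 7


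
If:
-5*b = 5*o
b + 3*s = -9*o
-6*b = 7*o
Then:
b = 0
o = 0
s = 0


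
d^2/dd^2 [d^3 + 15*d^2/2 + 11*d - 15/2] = 6*d + 15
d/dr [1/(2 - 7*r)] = 7/(7*r - 2)^2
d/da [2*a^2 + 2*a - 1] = 4*a + 2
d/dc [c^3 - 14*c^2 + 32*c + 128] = 3*c^2 - 28*c + 32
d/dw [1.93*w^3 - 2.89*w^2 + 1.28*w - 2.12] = 5.79*w^2 - 5.78*w + 1.28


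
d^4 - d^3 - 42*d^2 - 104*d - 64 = (d - 8)*(d + 1)*(d + 2)*(d + 4)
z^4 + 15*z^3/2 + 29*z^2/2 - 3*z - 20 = (z - 1)*(z + 2)*(z + 5/2)*(z + 4)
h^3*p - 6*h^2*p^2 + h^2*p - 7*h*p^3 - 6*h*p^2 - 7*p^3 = (h - 7*p)*(h + p)*(h*p + p)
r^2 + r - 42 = (r - 6)*(r + 7)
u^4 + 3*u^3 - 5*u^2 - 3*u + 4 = (u - 1)^2*(u + 1)*(u + 4)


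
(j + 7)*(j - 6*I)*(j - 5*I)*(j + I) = j^4 + 7*j^3 - 10*I*j^3 - 19*j^2 - 70*I*j^2 - 133*j - 30*I*j - 210*I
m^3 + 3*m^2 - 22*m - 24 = (m - 4)*(m + 1)*(m + 6)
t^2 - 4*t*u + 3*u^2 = (t - 3*u)*(t - u)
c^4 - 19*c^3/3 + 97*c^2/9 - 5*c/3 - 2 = (c - 3)^2*(c - 2/3)*(c + 1/3)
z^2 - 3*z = z*(z - 3)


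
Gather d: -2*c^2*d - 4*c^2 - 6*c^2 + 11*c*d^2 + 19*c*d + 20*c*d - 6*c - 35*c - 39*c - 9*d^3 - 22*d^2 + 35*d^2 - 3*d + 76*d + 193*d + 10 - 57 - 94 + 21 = -10*c^2 - 80*c - 9*d^3 + d^2*(11*c + 13) + d*(-2*c^2 + 39*c + 266) - 120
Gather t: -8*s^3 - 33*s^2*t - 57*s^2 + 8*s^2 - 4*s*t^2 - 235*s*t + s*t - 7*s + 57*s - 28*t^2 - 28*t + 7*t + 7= -8*s^3 - 49*s^2 + 50*s + t^2*(-4*s - 28) + t*(-33*s^2 - 234*s - 21) + 7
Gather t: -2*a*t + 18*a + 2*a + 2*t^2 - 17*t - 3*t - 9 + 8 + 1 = 20*a + 2*t^2 + t*(-2*a - 20)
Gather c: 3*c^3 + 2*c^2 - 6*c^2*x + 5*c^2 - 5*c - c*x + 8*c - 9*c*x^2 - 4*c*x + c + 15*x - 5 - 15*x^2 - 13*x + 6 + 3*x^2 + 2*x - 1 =3*c^3 + c^2*(7 - 6*x) + c*(-9*x^2 - 5*x + 4) - 12*x^2 + 4*x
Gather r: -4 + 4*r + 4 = 4*r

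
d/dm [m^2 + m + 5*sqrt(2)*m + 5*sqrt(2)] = 2*m + 1 + 5*sqrt(2)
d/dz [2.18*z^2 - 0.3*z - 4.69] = 4.36*z - 0.3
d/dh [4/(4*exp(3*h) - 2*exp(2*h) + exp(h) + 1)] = (-48*exp(2*h) + 16*exp(h) - 4)*exp(h)/(4*exp(3*h) - 2*exp(2*h) + exp(h) + 1)^2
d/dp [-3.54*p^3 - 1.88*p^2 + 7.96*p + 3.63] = -10.62*p^2 - 3.76*p + 7.96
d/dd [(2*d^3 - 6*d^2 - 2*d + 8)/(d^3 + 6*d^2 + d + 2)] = 2*(9*d^4 + 4*d^3 - 3*d^2 - 60*d - 6)/(d^6 + 12*d^5 + 38*d^4 + 16*d^3 + 25*d^2 + 4*d + 4)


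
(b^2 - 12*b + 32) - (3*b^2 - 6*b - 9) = -2*b^2 - 6*b + 41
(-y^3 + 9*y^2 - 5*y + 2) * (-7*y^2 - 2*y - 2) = 7*y^5 - 61*y^4 + 19*y^3 - 22*y^2 + 6*y - 4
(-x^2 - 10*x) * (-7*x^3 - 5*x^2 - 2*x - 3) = 7*x^5 + 75*x^4 + 52*x^3 + 23*x^2 + 30*x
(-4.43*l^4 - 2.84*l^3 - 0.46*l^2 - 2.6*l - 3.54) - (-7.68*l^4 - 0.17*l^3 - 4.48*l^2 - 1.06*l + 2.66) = 3.25*l^4 - 2.67*l^3 + 4.02*l^2 - 1.54*l - 6.2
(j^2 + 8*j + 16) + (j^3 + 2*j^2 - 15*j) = j^3 + 3*j^2 - 7*j + 16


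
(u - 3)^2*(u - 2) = u^3 - 8*u^2 + 21*u - 18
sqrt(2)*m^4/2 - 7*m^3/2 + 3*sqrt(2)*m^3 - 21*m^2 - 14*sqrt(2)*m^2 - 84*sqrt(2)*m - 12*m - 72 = (m + 6)*(m - 6*sqrt(2))*(m + 2*sqrt(2))*(sqrt(2)*m/2 + 1/2)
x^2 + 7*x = x*(x + 7)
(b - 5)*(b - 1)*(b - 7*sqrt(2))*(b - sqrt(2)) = b^4 - 8*sqrt(2)*b^3 - 6*b^3 + 19*b^2 + 48*sqrt(2)*b^2 - 84*b - 40*sqrt(2)*b + 70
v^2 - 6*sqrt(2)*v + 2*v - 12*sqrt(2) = (v + 2)*(v - 6*sqrt(2))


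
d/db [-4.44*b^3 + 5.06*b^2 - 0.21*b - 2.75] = -13.32*b^2 + 10.12*b - 0.21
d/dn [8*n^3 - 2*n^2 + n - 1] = 24*n^2 - 4*n + 1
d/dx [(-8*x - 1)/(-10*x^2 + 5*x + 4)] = (-80*x^2 - 20*x - 27)/(100*x^4 - 100*x^3 - 55*x^2 + 40*x + 16)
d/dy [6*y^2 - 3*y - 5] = 12*y - 3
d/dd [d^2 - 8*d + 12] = 2*d - 8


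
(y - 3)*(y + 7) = y^2 + 4*y - 21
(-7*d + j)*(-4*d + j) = 28*d^2 - 11*d*j + j^2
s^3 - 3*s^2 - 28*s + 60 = (s - 6)*(s - 2)*(s + 5)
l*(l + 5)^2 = l^3 + 10*l^2 + 25*l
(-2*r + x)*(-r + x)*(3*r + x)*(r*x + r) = 6*r^4*x + 6*r^4 - 7*r^3*x^2 - 7*r^3*x + r*x^4 + r*x^3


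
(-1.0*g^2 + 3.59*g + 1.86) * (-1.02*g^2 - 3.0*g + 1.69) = 1.02*g^4 - 0.6618*g^3 - 14.3572*g^2 + 0.4871*g + 3.1434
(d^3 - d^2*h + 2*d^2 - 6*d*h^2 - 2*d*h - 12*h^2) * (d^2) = d^5 - d^4*h + 2*d^4 - 6*d^3*h^2 - 2*d^3*h - 12*d^2*h^2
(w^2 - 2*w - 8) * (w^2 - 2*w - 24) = w^4 - 4*w^3 - 28*w^2 + 64*w + 192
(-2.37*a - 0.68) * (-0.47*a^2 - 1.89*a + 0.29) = 1.1139*a^3 + 4.7989*a^2 + 0.5979*a - 0.1972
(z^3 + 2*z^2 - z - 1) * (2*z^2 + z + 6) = 2*z^5 + 5*z^4 + 6*z^3 + 9*z^2 - 7*z - 6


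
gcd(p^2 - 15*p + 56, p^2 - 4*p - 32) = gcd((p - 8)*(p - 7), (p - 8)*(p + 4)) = p - 8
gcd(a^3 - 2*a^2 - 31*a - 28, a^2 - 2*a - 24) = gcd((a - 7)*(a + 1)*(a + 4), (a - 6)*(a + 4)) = a + 4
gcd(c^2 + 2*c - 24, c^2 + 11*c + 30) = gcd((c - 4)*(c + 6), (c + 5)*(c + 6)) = c + 6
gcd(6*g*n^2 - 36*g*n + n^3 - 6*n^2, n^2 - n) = n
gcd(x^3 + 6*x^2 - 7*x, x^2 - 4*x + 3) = x - 1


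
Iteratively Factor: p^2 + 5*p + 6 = (p + 2)*(p + 3)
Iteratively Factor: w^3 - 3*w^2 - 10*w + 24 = (w - 4)*(w^2 + w - 6) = (w - 4)*(w + 3)*(w - 2)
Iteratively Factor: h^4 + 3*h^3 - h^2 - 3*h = (h)*(h^3 + 3*h^2 - h - 3) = h*(h + 3)*(h^2 - 1) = h*(h + 1)*(h + 3)*(h - 1)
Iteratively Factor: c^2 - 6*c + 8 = (c - 2)*(c - 4)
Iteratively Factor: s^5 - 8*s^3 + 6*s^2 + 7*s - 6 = (s - 1)*(s^4 + s^3 - 7*s^2 - s + 6) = (s - 2)*(s - 1)*(s^3 + 3*s^2 - s - 3) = (s - 2)*(s - 1)*(s + 3)*(s^2 - 1) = (s - 2)*(s - 1)^2*(s + 3)*(s + 1)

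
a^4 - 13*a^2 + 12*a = a*(a - 3)*(a - 1)*(a + 4)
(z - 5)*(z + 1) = z^2 - 4*z - 5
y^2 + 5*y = y*(y + 5)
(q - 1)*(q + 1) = q^2 - 1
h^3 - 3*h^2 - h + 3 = (h - 3)*(h - 1)*(h + 1)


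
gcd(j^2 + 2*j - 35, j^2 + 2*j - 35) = j^2 + 2*j - 35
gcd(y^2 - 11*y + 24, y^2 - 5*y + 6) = y - 3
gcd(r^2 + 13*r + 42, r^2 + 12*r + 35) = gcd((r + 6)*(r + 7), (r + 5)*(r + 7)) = r + 7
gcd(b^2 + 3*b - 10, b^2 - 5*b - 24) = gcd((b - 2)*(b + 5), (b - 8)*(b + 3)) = 1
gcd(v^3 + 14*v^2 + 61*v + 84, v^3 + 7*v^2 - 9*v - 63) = v^2 + 10*v + 21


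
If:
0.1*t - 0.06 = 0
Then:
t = 0.60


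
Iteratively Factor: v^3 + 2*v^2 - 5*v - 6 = (v - 2)*(v^2 + 4*v + 3) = (v - 2)*(v + 1)*(v + 3)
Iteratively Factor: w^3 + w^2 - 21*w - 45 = (w + 3)*(w^2 - 2*w - 15) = (w + 3)^2*(w - 5)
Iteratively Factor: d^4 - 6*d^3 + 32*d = (d - 4)*(d^3 - 2*d^2 - 8*d) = (d - 4)*(d + 2)*(d^2 - 4*d) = (d - 4)^2*(d + 2)*(d)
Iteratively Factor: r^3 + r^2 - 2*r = (r + 2)*(r^2 - r) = (r - 1)*(r + 2)*(r)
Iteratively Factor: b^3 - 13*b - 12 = (b - 4)*(b^2 + 4*b + 3) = (b - 4)*(b + 1)*(b + 3)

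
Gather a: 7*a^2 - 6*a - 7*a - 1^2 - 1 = 7*a^2 - 13*a - 2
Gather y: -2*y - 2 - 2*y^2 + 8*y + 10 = -2*y^2 + 6*y + 8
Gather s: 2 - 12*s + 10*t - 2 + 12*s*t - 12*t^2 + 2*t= s*(12*t - 12) - 12*t^2 + 12*t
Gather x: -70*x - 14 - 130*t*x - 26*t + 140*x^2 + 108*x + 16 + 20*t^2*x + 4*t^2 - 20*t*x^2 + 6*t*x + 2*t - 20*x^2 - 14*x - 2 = 4*t^2 - 24*t + x^2*(120 - 20*t) + x*(20*t^2 - 124*t + 24)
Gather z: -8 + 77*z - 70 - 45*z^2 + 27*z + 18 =-45*z^2 + 104*z - 60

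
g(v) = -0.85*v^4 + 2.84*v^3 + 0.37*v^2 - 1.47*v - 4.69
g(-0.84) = -5.30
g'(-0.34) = -0.60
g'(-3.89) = 324.71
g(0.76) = -4.63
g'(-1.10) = 12.55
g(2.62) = 5.02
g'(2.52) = 0.09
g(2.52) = 5.13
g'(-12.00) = 7091.73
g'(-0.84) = 5.94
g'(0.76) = 2.52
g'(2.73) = -5.13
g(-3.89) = -355.18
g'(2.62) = -2.19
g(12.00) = -12687.13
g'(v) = -3.4*v^3 + 8.52*v^2 + 0.74*v - 1.47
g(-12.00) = -22466.89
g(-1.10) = -7.65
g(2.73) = 4.62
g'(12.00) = -4640.91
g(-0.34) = -4.27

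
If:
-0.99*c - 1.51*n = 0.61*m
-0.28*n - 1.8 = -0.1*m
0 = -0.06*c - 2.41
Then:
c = -40.17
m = 43.05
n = 8.94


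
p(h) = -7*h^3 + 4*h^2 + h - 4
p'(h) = -21*h^2 + 8*h + 1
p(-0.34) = -3.60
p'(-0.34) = -4.15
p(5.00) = -774.00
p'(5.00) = -484.00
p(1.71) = -25.60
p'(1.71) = -46.73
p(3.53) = -258.54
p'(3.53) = -232.44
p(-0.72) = -0.03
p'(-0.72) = -15.65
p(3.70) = -300.11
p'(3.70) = -256.89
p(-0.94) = 4.41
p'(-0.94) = -25.08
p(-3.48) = 335.97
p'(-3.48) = -281.16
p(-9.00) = 5414.00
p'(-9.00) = -1772.00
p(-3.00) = 218.00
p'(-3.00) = -212.00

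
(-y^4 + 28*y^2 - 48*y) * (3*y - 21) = -3*y^5 + 21*y^4 + 84*y^3 - 732*y^2 + 1008*y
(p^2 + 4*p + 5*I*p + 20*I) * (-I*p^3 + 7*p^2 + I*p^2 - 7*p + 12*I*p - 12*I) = -I*p^5 + 12*p^4 - 3*I*p^4 + 36*p^3 + 51*I*p^3 - 108*p^2 + 141*I*p^2 - 180*p - 188*I*p + 240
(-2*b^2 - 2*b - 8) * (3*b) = -6*b^3 - 6*b^2 - 24*b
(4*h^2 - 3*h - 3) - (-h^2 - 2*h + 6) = 5*h^2 - h - 9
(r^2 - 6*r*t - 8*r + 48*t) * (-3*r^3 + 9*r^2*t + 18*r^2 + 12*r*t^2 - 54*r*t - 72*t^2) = -3*r^5 + 27*r^4*t + 42*r^4 - 42*r^3*t^2 - 378*r^3*t - 144*r^3 - 72*r^2*t^3 + 588*r^2*t^2 + 1296*r^2*t + 1008*r*t^3 - 2016*r*t^2 - 3456*t^3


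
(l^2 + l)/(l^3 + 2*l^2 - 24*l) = (l + 1)/(l^2 + 2*l - 24)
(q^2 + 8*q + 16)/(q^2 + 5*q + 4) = (q + 4)/(q + 1)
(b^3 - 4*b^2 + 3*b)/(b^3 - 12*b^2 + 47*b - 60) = b*(b - 1)/(b^2 - 9*b + 20)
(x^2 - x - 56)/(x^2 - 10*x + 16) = (x + 7)/(x - 2)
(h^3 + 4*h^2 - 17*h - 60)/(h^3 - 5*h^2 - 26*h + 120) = (h + 3)/(h - 6)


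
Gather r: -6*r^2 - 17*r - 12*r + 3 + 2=-6*r^2 - 29*r + 5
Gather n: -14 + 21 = 7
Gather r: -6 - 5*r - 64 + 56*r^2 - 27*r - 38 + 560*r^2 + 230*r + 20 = 616*r^2 + 198*r - 88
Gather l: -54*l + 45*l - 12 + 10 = -9*l - 2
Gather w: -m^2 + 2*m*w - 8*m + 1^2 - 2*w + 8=-m^2 - 8*m + w*(2*m - 2) + 9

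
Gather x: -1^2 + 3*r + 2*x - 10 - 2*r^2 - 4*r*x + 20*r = -2*r^2 + 23*r + x*(2 - 4*r) - 11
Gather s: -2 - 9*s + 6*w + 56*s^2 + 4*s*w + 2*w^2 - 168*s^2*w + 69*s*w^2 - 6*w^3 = s^2*(56 - 168*w) + s*(69*w^2 + 4*w - 9) - 6*w^3 + 2*w^2 + 6*w - 2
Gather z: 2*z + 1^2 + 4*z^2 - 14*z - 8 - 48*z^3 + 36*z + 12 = -48*z^3 + 4*z^2 + 24*z + 5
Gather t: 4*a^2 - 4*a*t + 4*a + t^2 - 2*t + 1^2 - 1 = 4*a^2 + 4*a + t^2 + t*(-4*a - 2)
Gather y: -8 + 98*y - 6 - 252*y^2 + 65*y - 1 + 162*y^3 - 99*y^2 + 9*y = 162*y^3 - 351*y^2 + 172*y - 15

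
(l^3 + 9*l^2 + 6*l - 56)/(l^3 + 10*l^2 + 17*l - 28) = (l - 2)/(l - 1)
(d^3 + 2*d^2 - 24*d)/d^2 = d + 2 - 24/d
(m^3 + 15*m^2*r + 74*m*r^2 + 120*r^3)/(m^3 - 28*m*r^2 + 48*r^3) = (m^2 + 9*m*r + 20*r^2)/(m^2 - 6*m*r + 8*r^2)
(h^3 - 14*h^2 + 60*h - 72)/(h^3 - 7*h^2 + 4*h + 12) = (h - 6)/(h + 1)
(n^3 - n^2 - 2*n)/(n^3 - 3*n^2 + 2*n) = (n + 1)/(n - 1)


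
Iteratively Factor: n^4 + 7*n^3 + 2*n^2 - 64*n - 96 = (n + 4)*(n^3 + 3*n^2 - 10*n - 24) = (n + 2)*(n + 4)*(n^2 + n - 12) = (n + 2)*(n + 4)^2*(n - 3)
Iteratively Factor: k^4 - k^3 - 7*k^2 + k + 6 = (k - 3)*(k^3 + 2*k^2 - k - 2) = (k - 3)*(k + 1)*(k^2 + k - 2) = (k - 3)*(k - 1)*(k + 1)*(k + 2)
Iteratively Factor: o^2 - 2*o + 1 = (o - 1)*(o - 1)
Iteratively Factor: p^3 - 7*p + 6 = (p - 2)*(p^2 + 2*p - 3) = (p - 2)*(p + 3)*(p - 1)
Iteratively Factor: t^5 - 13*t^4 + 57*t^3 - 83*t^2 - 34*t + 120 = (t + 1)*(t^4 - 14*t^3 + 71*t^2 - 154*t + 120) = (t - 4)*(t + 1)*(t^3 - 10*t^2 + 31*t - 30) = (t - 5)*(t - 4)*(t + 1)*(t^2 - 5*t + 6) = (t - 5)*(t - 4)*(t - 2)*(t + 1)*(t - 3)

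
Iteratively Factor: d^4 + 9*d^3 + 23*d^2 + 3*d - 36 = (d + 4)*(d^3 + 5*d^2 + 3*d - 9) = (d + 3)*(d + 4)*(d^2 + 2*d - 3) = (d - 1)*(d + 3)*(d + 4)*(d + 3)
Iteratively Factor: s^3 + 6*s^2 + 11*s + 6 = (s + 2)*(s^2 + 4*s + 3) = (s + 2)*(s + 3)*(s + 1)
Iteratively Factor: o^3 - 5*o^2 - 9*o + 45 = (o - 3)*(o^2 - 2*o - 15) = (o - 5)*(o - 3)*(o + 3)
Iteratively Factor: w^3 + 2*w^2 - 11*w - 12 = (w + 4)*(w^2 - 2*w - 3) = (w + 1)*(w + 4)*(w - 3)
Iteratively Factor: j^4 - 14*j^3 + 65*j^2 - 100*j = (j)*(j^3 - 14*j^2 + 65*j - 100) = j*(j - 5)*(j^2 - 9*j + 20) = j*(j - 5)*(j - 4)*(j - 5)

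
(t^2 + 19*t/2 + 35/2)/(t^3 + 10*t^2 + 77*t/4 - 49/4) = 2*(2*t + 5)/(4*t^2 + 12*t - 7)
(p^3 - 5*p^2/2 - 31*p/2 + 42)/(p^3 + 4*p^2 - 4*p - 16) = (2*p^2 - 13*p + 21)/(2*(p^2 - 4))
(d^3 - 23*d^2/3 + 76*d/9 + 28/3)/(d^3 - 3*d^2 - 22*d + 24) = (9*d^2 - 15*d - 14)/(9*(d^2 + 3*d - 4))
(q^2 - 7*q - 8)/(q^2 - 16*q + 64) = (q + 1)/(q - 8)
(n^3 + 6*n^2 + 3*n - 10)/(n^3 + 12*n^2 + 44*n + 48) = (n^2 + 4*n - 5)/(n^2 + 10*n + 24)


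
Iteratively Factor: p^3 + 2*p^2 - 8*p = (p - 2)*(p^2 + 4*p) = p*(p - 2)*(p + 4)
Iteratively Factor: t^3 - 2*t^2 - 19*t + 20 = (t + 4)*(t^2 - 6*t + 5) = (t - 5)*(t + 4)*(t - 1)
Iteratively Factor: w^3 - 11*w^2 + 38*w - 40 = (w - 4)*(w^2 - 7*w + 10) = (w - 5)*(w - 4)*(w - 2)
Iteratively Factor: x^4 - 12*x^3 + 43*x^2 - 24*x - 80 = (x + 1)*(x^3 - 13*x^2 + 56*x - 80) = (x - 5)*(x + 1)*(x^2 - 8*x + 16) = (x - 5)*(x - 4)*(x + 1)*(x - 4)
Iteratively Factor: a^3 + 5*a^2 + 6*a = (a + 3)*(a^2 + 2*a) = (a + 2)*(a + 3)*(a)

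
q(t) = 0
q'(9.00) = 0.00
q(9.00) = 0.00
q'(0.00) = 0.00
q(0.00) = 0.00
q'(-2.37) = 0.00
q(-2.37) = 0.00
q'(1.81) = 0.00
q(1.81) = 0.00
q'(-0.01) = 0.00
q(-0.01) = 0.00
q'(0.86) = 0.00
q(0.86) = 0.00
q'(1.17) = 0.00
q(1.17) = 0.00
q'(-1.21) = 0.00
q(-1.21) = 0.00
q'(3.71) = 0.00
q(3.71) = 0.00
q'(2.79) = 0.00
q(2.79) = 0.00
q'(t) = 0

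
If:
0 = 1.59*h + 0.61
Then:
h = -0.38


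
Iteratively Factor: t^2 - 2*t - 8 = (t + 2)*(t - 4)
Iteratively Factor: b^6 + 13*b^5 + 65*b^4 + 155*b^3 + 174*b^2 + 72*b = (b)*(b^5 + 13*b^4 + 65*b^3 + 155*b^2 + 174*b + 72) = b*(b + 3)*(b^4 + 10*b^3 + 35*b^2 + 50*b + 24) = b*(b + 2)*(b + 3)*(b^3 + 8*b^2 + 19*b + 12) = b*(b + 2)*(b + 3)*(b + 4)*(b^2 + 4*b + 3) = b*(b + 1)*(b + 2)*(b + 3)*(b + 4)*(b + 3)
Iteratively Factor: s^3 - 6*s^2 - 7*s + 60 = (s - 4)*(s^2 - 2*s - 15) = (s - 5)*(s - 4)*(s + 3)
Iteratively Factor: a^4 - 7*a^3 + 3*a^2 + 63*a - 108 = (a + 3)*(a^3 - 10*a^2 + 33*a - 36) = (a - 3)*(a + 3)*(a^2 - 7*a + 12) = (a - 3)^2*(a + 3)*(a - 4)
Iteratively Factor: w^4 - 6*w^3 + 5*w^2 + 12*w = (w - 3)*(w^3 - 3*w^2 - 4*w) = w*(w - 3)*(w^2 - 3*w - 4) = w*(w - 4)*(w - 3)*(w + 1)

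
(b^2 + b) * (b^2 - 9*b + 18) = b^4 - 8*b^3 + 9*b^2 + 18*b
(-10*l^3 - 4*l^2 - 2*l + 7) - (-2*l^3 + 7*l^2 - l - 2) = -8*l^3 - 11*l^2 - l + 9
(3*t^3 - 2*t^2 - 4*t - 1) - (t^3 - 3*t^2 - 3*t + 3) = 2*t^3 + t^2 - t - 4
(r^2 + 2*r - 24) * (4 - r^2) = -r^4 - 2*r^3 + 28*r^2 + 8*r - 96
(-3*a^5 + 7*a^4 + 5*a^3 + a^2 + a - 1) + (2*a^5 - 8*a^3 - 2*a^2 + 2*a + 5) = -a^5 + 7*a^4 - 3*a^3 - a^2 + 3*a + 4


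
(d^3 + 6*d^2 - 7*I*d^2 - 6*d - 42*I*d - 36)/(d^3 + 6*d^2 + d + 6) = (d - 6*I)/(d + I)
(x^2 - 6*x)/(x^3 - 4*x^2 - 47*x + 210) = x/(x^2 + 2*x - 35)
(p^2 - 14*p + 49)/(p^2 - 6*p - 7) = (p - 7)/(p + 1)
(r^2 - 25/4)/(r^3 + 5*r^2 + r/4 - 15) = (2*r - 5)/(2*r^2 + 5*r - 12)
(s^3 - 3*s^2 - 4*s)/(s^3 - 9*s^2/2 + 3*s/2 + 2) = 2*s*(s + 1)/(2*s^2 - s - 1)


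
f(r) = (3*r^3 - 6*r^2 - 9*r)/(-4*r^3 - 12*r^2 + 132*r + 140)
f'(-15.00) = -0.07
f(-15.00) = -1.27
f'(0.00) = -0.06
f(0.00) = 0.00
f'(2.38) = 0.04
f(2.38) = -0.05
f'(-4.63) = -0.77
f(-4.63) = 1.16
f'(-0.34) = -0.08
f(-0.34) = 0.02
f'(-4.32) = -0.60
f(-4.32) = 0.95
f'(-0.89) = -0.10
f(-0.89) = 0.07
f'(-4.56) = -0.73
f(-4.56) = 1.11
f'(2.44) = 0.05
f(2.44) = -0.04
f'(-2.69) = -0.22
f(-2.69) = 0.35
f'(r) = (9*r^2 - 12*r - 9)/(-4*r^3 - 12*r^2 + 132*r + 140) + (12*r^2 + 24*r - 132)*(3*r^3 - 6*r^2 - 9*r)/(-4*r^3 - 12*r^2 + 132*r + 140)^2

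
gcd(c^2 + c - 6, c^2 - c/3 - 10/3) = c - 2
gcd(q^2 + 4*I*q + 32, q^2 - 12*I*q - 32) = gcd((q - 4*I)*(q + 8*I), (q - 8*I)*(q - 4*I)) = q - 4*I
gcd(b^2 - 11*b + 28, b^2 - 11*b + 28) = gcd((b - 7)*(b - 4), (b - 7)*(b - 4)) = b^2 - 11*b + 28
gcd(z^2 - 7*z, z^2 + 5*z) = z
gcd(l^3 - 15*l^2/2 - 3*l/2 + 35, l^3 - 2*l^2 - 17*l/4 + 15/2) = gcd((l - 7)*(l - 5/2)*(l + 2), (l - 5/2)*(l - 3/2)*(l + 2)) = l^2 - l/2 - 5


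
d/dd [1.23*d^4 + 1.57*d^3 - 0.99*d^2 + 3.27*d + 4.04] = 4.92*d^3 + 4.71*d^2 - 1.98*d + 3.27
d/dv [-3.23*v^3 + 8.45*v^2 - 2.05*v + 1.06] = -9.69*v^2 + 16.9*v - 2.05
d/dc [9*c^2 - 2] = 18*c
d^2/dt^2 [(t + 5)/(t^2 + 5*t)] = 2/t^3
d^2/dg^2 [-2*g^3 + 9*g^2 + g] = 18 - 12*g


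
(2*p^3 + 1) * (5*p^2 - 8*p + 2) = 10*p^5 - 16*p^4 + 4*p^3 + 5*p^2 - 8*p + 2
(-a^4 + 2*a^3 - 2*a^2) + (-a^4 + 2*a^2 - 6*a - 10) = -2*a^4 + 2*a^3 - 6*a - 10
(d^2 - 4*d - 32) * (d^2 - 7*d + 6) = d^4 - 11*d^3 + 2*d^2 + 200*d - 192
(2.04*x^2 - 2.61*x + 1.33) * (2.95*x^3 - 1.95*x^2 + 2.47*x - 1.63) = 6.018*x^5 - 11.6775*x^4 + 14.0518*x^3 - 12.3654*x^2 + 7.5394*x - 2.1679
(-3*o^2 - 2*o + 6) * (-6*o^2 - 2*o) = 18*o^4 + 18*o^3 - 32*o^2 - 12*o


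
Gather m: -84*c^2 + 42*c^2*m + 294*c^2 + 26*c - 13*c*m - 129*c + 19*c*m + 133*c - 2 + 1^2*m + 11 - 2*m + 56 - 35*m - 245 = 210*c^2 + 30*c + m*(42*c^2 + 6*c - 36) - 180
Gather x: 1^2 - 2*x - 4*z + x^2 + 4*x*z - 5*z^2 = x^2 + x*(4*z - 2) - 5*z^2 - 4*z + 1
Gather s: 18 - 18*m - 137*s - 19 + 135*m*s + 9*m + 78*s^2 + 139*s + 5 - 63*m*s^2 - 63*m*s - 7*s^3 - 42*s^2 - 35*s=-9*m - 7*s^3 + s^2*(36 - 63*m) + s*(72*m - 33) + 4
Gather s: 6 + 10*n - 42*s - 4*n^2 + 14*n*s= -4*n^2 + 10*n + s*(14*n - 42) + 6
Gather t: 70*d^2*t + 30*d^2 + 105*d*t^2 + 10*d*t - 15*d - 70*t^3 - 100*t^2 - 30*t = 30*d^2 - 15*d - 70*t^3 + t^2*(105*d - 100) + t*(70*d^2 + 10*d - 30)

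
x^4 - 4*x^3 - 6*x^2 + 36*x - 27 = (x - 3)^2*(x - 1)*(x + 3)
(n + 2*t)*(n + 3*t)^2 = n^3 + 8*n^2*t + 21*n*t^2 + 18*t^3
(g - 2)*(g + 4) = g^2 + 2*g - 8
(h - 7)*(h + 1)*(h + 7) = h^3 + h^2 - 49*h - 49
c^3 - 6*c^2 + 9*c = c*(c - 3)^2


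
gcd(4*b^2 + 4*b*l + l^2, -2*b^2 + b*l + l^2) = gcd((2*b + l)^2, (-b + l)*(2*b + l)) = 2*b + l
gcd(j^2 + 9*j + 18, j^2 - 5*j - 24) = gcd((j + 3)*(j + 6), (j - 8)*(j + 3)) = j + 3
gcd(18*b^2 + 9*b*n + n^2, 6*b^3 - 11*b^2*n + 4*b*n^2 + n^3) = 6*b + n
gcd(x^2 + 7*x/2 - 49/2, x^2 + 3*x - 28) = x + 7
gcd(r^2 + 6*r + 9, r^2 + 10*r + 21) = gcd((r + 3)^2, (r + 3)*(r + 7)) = r + 3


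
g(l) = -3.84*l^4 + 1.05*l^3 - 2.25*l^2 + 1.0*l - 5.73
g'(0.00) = 1.00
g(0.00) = -5.73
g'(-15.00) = 52617.25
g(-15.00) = -198470.73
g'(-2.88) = 407.01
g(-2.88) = -316.54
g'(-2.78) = 367.86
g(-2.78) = -277.81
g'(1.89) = -99.95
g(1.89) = -53.79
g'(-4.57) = 1553.37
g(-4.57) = -1832.43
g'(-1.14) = 32.98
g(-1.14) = -17.84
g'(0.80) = -8.45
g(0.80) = -7.41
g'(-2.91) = 419.27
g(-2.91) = -328.93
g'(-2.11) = 168.81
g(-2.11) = -103.83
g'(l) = -15.36*l^3 + 3.15*l^2 - 4.5*l + 1.0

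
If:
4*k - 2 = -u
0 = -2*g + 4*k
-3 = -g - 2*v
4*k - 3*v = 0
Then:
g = 9/7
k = 9/14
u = -4/7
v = 6/7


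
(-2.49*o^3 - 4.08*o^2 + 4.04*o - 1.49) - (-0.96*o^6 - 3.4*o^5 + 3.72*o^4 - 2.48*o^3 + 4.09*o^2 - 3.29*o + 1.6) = 0.96*o^6 + 3.4*o^5 - 3.72*o^4 - 0.0100000000000002*o^3 - 8.17*o^2 + 7.33*o - 3.09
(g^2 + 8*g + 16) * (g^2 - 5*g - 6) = g^4 + 3*g^3 - 30*g^2 - 128*g - 96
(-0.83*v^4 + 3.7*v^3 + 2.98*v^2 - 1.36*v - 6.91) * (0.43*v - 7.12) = -0.3569*v^5 + 7.5006*v^4 - 25.0626*v^3 - 21.8024*v^2 + 6.7119*v + 49.1992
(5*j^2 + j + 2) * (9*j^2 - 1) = 45*j^4 + 9*j^3 + 13*j^2 - j - 2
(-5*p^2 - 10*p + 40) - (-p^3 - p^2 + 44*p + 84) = p^3 - 4*p^2 - 54*p - 44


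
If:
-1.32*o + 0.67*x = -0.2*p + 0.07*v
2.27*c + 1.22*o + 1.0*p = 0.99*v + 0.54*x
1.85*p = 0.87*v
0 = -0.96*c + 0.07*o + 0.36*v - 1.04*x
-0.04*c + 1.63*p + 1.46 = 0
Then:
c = -0.41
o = -0.19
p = -0.91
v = -1.93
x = -0.30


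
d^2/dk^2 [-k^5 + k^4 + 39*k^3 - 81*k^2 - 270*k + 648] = -20*k^3 + 12*k^2 + 234*k - 162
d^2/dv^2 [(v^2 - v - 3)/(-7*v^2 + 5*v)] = 2*(14*v^3 + 441*v^2 - 315*v + 75)/(v^3*(343*v^3 - 735*v^2 + 525*v - 125))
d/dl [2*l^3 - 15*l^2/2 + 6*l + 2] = 6*l^2 - 15*l + 6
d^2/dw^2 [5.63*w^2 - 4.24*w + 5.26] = 11.2600000000000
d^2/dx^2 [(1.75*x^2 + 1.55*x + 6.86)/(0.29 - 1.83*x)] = -47.886428/(6.128487*x^3 - 2.913543*x^2 + 0.461709*x - 0.024389)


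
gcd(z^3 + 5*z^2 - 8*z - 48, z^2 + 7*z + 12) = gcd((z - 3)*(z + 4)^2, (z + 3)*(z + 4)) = z + 4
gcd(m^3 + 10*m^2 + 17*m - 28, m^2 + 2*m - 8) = m + 4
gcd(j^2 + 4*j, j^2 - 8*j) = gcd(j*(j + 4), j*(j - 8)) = j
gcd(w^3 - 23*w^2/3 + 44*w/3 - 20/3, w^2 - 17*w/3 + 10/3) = w^2 - 17*w/3 + 10/3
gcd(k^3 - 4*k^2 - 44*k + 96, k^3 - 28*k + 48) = k^2 + 4*k - 12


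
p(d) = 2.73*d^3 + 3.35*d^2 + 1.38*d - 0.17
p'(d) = 8.19*d^2 + 6.7*d + 1.38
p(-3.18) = -58.47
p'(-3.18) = 62.89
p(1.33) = 14.01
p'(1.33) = 24.78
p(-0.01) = -0.18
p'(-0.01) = 1.31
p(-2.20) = -16.06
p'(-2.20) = 26.28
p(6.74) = 997.19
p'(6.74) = 418.59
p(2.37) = 58.26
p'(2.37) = 63.26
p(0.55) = 2.06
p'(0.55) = 7.54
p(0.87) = 5.36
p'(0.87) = 13.41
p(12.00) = 5216.23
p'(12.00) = 1261.14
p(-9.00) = -1731.41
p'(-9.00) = 604.47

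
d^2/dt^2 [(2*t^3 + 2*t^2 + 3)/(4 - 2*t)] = (-2*t^3 + 12*t^2 - 24*t - 11)/(t^3 - 6*t^2 + 12*t - 8)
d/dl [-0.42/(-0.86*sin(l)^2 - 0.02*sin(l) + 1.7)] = -(0.7224*sin(l) + 0.0084)*cos(l)/(0.86*sin(l)^2 + 0.02*sin(l) - 1.7)^2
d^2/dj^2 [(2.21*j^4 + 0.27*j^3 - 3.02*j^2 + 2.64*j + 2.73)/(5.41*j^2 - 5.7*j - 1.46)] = (129.365002*j^6 - 408.89862*j^5 + 326.081964*j^4 + 284.355852*j^3 + 406.300518*j^2 - 376.543044*j + 163.706732)/(158.340421*j^6 - 500.48451*j^5 + 399.118422*j^4 + 84.93912*j^3 - 107.710332*j^2 - 36.45036*j - 3.112136)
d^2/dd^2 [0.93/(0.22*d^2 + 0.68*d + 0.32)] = (-0.090024*d^2 - 0.278256*d + 0.93*(0.44*d + 0.68)*(0.88*d + 1.36) - 0.130944)/(0.22*d^2 + 0.68*d + 0.32)^3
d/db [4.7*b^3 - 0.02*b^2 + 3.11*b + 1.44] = 14.1*b^2 - 0.04*b + 3.11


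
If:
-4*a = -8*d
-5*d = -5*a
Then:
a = 0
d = 0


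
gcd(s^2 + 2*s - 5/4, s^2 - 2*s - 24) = 1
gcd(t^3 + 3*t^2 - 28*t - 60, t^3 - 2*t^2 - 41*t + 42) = t + 6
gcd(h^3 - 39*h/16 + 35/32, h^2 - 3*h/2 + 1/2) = h - 1/2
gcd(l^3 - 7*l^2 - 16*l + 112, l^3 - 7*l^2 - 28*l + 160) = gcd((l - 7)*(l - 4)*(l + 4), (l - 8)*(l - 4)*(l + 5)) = l - 4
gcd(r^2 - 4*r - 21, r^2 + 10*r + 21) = r + 3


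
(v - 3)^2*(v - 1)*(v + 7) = v^4 - 34*v^2 + 96*v - 63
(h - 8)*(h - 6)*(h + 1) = h^3 - 13*h^2 + 34*h + 48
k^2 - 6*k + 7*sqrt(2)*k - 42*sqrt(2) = (k - 6)*(k + 7*sqrt(2))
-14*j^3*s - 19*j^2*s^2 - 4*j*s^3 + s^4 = s*(-7*j + s)*(j + s)*(2*j + s)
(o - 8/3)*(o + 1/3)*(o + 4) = o^3 + 5*o^2/3 - 92*o/9 - 32/9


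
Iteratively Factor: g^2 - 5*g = (g - 5)*(g)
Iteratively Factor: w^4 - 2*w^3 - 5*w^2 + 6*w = (w)*(w^3 - 2*w^2 - 5*w + 6) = w*(w - 3)*(w^2 + w - 2) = w*(w - 3)*(w + 2)*(w - 1)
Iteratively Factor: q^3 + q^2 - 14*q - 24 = (q + 3)*(q^2 - 2*q - 8) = (q + 2)*(q + 3)*(q - 4)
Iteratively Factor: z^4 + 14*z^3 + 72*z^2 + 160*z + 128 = (z + 2)*(z^3 + 12*z^2 + 48*z + 64) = (z + 2)*(z + 4)*(z^2 + 8*z + 16) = (z + 2)*(z + 4)^2*(z + 4)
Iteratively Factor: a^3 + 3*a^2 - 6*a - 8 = (a - 2)*(a^2 + 5*a + 4) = (a - 2)*(a + 1)*(a + 4)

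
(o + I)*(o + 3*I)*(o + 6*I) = o^3 + 10*I*o^2 - 27*o - 18*I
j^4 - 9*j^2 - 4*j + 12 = (j - 3)*(j - 1)*(j + 2)^2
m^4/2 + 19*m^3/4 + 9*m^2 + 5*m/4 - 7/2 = (m/2 + 1)*(m - 1/2)*(m + 1)*(m + 7)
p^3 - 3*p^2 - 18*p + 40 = (p - 5)*(p - 2)*(p + 4)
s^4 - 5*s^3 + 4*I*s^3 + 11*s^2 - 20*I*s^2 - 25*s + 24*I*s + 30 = (s - 3)*(s - 2)*(s - I)*(s + 5*I)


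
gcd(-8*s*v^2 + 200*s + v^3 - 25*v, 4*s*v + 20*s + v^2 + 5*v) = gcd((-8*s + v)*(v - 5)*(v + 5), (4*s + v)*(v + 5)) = v + 5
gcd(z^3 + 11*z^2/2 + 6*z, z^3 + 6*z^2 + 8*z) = z^2 + 4*z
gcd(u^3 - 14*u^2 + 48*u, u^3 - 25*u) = u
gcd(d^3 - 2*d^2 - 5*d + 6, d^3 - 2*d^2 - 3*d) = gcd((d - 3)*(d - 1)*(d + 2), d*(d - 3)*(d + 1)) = d - 3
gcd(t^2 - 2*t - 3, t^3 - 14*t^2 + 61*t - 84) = t - 3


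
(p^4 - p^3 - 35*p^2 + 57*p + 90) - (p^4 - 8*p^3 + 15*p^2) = 7*p^3 - 50*p^2 + 57*p + 90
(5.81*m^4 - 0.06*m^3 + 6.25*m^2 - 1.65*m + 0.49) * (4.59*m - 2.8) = 26.6679*m^5 - 16.5434*m^4 + 28.8555*m^3 - 25.0735*m^2 + 6.8691*m - 1.372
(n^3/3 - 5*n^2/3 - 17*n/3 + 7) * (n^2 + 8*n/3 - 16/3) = n^5/3 - 7*n^4/9 - 107*n^3/9 + 7*n^2/9 + 440*n/9 - 112/3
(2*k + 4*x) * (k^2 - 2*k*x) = 2*k^3 - 8*k*x^2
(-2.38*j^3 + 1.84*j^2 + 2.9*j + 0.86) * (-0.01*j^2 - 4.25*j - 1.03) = 0.0238*j^5 + 10.0966*j^4 - 5.3976*j^3 - 14.2288*j^2 - 6.642*j - 0.8858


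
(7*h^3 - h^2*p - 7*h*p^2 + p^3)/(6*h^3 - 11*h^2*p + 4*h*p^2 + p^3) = (-7*h^2 - 6*h*p + p^2)/(-6*h^2 + 5*h*p + p^2)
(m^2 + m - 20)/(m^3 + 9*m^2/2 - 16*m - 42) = 2*(m^2 + m - 20)/(2*m^3 + 9*m^2 - 32*m - 84)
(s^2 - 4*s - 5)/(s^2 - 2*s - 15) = (s + 1)/(s + 3)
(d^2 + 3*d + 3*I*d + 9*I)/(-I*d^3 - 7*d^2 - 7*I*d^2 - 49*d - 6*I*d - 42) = (I*d^2 + 3*d*(-1 + I) - 9)/(d^3 + 7*d^2*(1 - I) + d*(6 - 49*I) - 42*I)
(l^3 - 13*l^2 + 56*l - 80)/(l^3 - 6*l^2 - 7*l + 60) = (l - 4)/(l + 3)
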